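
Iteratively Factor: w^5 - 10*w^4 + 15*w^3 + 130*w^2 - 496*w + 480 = (w - 4)*(w^4 - 6*w^3 - 9*w^2 + 94*w - 120) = (w - 4)*(w + 4)*(w^3 - 10*w^2 + 31*w - 30) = (w - 4)*(w - 2)*(w + 4)*(w^2 - 8*w + 15) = (w - 5)*(w - 4)*(w - 2)*(w + 4)*(w - 3)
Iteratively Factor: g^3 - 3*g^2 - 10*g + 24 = (g - 4)*(g^2 + g - 6) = (g - 4)*(g + 3)*(g - 2)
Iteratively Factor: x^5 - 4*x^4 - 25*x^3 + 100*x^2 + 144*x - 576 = (x - 3)*(x^4 - x^3 - 28*x^2 + 16*x + 192) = (x - 4)*(x - 3)*(x^3 + 3*x^2 - 16*x - 48) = (x - 4)*(x - 3)*(x + 3)*(x^2 - 16) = (x - 4)^2*(x - 3)*(x + 3)*(x + 4)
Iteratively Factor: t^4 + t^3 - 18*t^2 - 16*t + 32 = (t - 1)*(t^3 + 2*t^2 - 16*t - 32) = (t - 4)*(t - 1)*(t^2 + 6*t + 8) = (t - 4)*(t - 1)*(t + 4)*(t + 2)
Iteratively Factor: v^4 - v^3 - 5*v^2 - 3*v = (v + 1)*(v^3 - 2*v^2 - 3*v) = (v - 3)*(v + 1)*(v^2 + v) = v*(v - 3)*(v + 1)*(v + 1)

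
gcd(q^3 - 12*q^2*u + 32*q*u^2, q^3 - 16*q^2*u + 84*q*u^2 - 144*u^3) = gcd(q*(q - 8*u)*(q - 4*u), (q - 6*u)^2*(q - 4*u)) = q - 4*u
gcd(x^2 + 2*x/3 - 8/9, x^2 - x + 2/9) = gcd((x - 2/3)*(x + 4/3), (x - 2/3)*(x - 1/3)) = x - 2/3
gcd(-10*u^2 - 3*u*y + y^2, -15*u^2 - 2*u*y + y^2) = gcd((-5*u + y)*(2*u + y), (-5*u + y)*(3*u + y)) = -5*u + y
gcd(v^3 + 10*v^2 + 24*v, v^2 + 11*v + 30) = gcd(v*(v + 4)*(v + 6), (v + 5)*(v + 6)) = v + 6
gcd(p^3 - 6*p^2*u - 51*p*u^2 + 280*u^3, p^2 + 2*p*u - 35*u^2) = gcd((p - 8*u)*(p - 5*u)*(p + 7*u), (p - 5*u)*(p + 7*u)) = p^2 + 2*p*u - 35*u^2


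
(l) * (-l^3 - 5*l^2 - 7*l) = -l^4 - 5*l^3 - 7*l^2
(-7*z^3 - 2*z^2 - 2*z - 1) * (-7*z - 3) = 49*z^4 + 35*z^3 + 20*z^2 + 13*z + 3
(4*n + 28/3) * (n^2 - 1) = 4*n^3 + 28*n^2/3 - 4*n - 28/3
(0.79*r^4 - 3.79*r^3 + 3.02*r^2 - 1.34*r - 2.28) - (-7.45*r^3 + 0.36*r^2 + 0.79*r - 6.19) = 0.79*r^4 + 3.66*r^3 + 2.66*r^2 - 2.13*r + 3.91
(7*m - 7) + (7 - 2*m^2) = -2*m^2 + 7*m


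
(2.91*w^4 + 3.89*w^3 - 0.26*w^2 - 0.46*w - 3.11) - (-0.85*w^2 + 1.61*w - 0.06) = 2.91*w^4 + 3.89*w^3 + 0.59*w^2 - 2.07*w - 3.05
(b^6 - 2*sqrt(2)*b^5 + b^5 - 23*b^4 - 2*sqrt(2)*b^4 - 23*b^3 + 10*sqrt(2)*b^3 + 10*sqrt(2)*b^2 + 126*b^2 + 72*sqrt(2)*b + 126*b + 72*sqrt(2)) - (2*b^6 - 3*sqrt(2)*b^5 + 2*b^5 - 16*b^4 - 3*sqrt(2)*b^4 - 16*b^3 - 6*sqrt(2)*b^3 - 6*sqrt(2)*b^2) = -b^6 - b^5 + sqrt(2)*b^5 - 7*b^4 + sqrt(2)*b^4 - 7*b^3 + 16*sqrt(2)*b^3 + 16*sqrt(2)*b^2 + 126*b^2 + 72*sqrt(2)*b + 126*b + 72*sqrt(2)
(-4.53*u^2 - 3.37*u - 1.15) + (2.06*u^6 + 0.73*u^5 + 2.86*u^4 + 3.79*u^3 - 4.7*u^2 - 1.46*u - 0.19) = 2.06*u^6 + 0.73*u^5 + 2.86*u^4 + 3.79*u^3 - 9.23*u^2 - 4.83*u - 1.34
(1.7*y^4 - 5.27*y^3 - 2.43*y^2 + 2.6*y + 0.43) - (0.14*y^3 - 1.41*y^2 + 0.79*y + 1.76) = 1.7*y^4 - 5.41*y^3 - 1.02*y^2 + 1.81*y - 1.33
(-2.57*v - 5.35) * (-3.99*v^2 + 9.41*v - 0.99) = 10.2543*v^3 - 2.8372*v^2 - 47.7992*v + 5.2965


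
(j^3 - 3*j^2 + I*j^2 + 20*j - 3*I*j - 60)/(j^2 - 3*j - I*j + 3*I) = (j^2 + I*j + 20)/(j - I)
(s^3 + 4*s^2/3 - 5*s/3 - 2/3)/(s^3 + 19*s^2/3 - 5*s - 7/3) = (s + 2)/(s + 7)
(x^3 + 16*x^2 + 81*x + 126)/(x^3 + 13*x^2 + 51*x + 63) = (x + 6)/(x + 3)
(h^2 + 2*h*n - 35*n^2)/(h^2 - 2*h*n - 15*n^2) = (h + 7*n)/(h + 3*n)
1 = 1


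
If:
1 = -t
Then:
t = -1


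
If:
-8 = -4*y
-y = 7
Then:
No Solution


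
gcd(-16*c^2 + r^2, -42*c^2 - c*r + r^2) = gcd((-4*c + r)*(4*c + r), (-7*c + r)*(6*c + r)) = 1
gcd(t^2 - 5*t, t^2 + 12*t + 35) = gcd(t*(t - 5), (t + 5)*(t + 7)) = 1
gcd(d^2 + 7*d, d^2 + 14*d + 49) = d + 7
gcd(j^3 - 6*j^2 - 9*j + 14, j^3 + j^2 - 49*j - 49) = j - 7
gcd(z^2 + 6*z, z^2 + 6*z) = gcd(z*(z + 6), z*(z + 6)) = z^2 + 6*z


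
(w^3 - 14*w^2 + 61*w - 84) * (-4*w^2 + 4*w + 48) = -4*w^5 + 60*w^4 - 252*w^3 - 92*w^2 + 2592*w - 4032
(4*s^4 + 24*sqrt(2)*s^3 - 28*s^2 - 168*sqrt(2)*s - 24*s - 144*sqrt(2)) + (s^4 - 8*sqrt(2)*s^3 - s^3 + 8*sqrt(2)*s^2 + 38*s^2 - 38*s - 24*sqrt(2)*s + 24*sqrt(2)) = 5*s^4 - s^3 + 16*sqrt(2)*s^3 + 10*s^2 + 8*sqrt(2)*s^2 - 192*sqrt(2)*s - 62*s - 120*sqrt(2)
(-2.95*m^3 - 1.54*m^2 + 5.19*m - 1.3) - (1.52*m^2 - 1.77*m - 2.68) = -2.95*m^3 - 3.06*m^2 + 6.96*m + 1.38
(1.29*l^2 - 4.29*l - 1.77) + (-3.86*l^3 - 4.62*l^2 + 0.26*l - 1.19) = -3.86*l^3 - 3.33*l^2 - 4.03*l - 2.96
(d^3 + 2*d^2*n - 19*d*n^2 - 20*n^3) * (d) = d^4 + 2*d^3*n - 19*d^2*n^2 - 20*d*n^3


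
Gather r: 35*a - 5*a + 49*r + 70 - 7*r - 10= 30*a + 42*r + 60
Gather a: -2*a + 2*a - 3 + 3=0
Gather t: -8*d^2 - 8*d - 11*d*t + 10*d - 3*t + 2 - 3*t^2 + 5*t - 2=-8*d^2 + 2*d - 3*t^2 + t*(2 - 11*d)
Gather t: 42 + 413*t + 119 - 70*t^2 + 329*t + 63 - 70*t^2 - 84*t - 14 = -140*t^2 + 658*t + 210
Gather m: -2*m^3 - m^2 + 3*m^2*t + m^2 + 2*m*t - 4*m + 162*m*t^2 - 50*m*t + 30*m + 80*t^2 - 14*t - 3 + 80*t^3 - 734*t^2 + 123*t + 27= -2*m^3 + 3*m^2*t + m*(162*t^2 - 48*t + 26) + 80*t^3 - 654*t^2 + 109*t + 24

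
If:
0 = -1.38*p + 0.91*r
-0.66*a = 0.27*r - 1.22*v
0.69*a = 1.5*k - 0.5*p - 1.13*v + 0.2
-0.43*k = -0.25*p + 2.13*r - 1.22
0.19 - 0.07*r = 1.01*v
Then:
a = 0.03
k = 0.12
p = 0.39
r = 0.59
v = 0.15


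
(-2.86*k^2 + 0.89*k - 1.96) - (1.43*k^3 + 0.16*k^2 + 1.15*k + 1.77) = -1.43*k^3 - 3.02*k^2 - 0.26*k - 3.73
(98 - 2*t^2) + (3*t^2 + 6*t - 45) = t^2 + 6*t + 53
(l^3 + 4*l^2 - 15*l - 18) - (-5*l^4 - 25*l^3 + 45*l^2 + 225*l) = 5*l^4 + 26*l^3 - 41*l^2 - 240*l - 18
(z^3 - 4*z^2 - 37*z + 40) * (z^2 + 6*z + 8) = z^5 + 2*z^4 - 53*z^3 - 214*z^2 - 56*z + 320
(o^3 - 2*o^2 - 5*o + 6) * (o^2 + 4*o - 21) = o^5 + 2*o^4 - 34*o^3 + 28*o^2 + 129*o - 126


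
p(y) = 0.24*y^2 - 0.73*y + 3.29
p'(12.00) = 5.03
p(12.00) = 29.09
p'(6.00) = 2.15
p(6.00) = 7.55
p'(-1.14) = -1.28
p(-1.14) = 4.43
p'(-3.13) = -2.23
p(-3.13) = 7.93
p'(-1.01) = -1.21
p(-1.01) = 4.27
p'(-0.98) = -1.20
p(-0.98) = 4.24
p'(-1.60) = -1.50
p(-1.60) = 5.07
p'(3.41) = 0.91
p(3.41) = 3.59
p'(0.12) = -0.67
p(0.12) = 3.21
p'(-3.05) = -2.19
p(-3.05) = 7.75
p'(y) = 0.48*y - 0.73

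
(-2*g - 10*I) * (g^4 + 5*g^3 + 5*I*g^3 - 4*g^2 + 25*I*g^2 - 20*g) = -2*g^5 - 10*g^4 - 20*I*g^4 + 58*g^3 - 100*I*g^3 + 290*g^2 + 40*I*g^2 + 200*I*g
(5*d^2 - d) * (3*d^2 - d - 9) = 15*d^4 - 8*d^3 - 44*d^2 + 9*d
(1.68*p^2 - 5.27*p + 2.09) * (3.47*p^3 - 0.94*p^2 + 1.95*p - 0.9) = 5.8296*p^5 - 19.8661*p^4 + 15.4821*p^3 - 13.7531*p^2 + 8.8185*p - 1.881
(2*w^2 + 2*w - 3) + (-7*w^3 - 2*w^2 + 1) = -7*w^3 + 2*w - 2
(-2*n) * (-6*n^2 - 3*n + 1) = 12*n^3 + 6*n^2 - 2*n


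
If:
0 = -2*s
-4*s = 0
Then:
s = 0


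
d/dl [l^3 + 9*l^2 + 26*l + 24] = 3*l^2 + 18*l + 26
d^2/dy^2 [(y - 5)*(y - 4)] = 2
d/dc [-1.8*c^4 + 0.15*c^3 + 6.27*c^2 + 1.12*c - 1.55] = -7.2*c^3 + 0.45*c^2 + 12.54*c + 1.12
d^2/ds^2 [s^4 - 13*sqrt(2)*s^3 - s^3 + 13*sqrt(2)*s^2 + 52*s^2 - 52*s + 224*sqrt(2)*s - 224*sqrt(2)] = 12*s^2 - 78*sqrt(2)*s - 6*s + 26*sqrt(2) + 104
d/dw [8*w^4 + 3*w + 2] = 32*w^3 + 3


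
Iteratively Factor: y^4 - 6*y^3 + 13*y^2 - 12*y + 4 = (y - 2)*(y^3 - 4*y^2 + 5*y - 2) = (y - 2)*(y - 1)*(y^2 - 3*y + 2) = (y - 2)^2*(y - 1)*(y - 1)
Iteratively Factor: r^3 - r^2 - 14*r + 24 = (r + 4)*(r^2 - 5*r + 6) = (r - 2)*(r + 4)*(r - 3)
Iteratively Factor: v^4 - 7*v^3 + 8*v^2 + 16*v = (v)*(v^3 - 7*v^2 + 8*v + 16) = v*(v - 4)*(v^2 - 3*v - 4) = v*(v - 4)^2*(v + 1)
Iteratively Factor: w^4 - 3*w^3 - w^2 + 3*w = (w - 1)*(w^3 - 2*w^2 - 3*w) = (w - 3)*(w - 1)*(w^2 + w) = w*(w - 3)*(w - 1)*(w + 1)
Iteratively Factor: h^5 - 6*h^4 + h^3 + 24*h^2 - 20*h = (h - 1)*(h^4 - 5*h^3 - 4*h^2 + 20*h) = (h - 5)*(h - 1)*(h^3 - 4*h) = h*(h - 5)*(h - 1)*(h^2 - 4) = h*(h - 5)*(h - 2)*(h - 1)*(h + 2)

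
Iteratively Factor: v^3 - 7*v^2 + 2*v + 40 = (v + 2)*(v^2 - 9*v + 20) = (v - 4)*(v + 2)*(v - 5)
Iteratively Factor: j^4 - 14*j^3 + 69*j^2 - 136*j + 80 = (j - 1)*(j^3 - 13*j^2 + 56*j - 80) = (j - 4)*(j - 1)*(j^2 - 9*j + 20) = (j - 4)^2*(j - 1)*(j - 5)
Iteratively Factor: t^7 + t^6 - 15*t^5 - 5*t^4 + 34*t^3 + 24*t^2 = (t)*(t^6 + t^5 - 15*t^4 - 5*t^3 + 34*t^2 + 24*t) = t*(t - 2)*(t^5 + 3*t^4 - 9*t^3 - 23*t^2 - 12*t) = t^2*(t - 2)*(t^4 + 3*t^3 - 9*t^2 - 23*t - 12) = t^2*(t - 2)*(t + 4)*(t^3 - t^2 - 5*t - 3) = t^2*(t - 3)*(t - 2)*(t + 4)*(t^2 + 2*t + 1) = t^2*(t - 3)*(t - 2)*(t + 1)*(t + 4)*(t + 1)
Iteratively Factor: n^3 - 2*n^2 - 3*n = (n)*(n^2 - 2*n - 3) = n*(n + 1)*(n - 3)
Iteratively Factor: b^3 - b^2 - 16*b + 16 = (b - 1)*(b^2 - 16) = (b - 1)*(b + 4)*(b - 4)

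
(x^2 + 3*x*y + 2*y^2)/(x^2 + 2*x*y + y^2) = (x + 2*y)/(x + y)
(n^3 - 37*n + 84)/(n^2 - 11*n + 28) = (n^2 + 4*n - 21)/(n - 7)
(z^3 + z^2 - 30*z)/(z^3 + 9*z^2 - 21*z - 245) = z*(z + 6)/(z^2 + 14*z + 49)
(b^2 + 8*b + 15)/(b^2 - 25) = (b + 3)/(b - 5)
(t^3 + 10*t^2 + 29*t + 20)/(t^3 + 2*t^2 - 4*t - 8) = (t^3 + 10*t^2 + 29*t + 20)/(t^3 + 2*t^2 - 4*t - 8)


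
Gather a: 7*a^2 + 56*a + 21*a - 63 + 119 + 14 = 7*a^2 + 77*a + 70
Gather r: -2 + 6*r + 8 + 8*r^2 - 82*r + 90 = 8*r^2 - 76*r + 96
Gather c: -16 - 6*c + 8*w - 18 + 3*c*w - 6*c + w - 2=c*(3*w - 12) + 9*w - 36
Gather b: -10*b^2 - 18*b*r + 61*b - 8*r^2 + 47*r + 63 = -10*b^2 + b*(61 - 18*r) - 8*r^2 + 47*r + 63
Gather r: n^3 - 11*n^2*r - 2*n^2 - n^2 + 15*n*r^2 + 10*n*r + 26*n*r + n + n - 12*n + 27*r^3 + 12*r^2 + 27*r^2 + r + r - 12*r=n^3 - 3*n^2 - 10*n + 27*r^3 + r^2*(15*n + 39) + r*(-11*n^2 + 36*n - 10)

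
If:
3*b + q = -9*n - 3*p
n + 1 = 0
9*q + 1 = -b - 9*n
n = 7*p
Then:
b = 269/91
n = -1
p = -1/7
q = 51/91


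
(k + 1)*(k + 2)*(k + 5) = k^3 + 8*k^2 + 17*k + 10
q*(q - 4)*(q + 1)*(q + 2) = q^4 - q^3 - 10*q^2 - 8*q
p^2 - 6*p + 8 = (p - 4)*(p - 2)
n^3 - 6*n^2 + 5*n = n*(n - 5)*(n - 1)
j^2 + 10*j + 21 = (j + 3)*(j + 7)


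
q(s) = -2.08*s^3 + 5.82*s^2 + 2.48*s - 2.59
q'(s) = -6.24*s^2 + 11.64*s + 2.48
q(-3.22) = 119.21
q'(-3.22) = -99.70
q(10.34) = -1654.15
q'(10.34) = -544.32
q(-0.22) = -2.83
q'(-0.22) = -0.38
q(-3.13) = 110.45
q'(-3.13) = -95.09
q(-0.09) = -2.76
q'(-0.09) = 1.38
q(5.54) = -163.89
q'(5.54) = -124.55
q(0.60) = 0.54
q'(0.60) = 7.22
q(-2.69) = 73.34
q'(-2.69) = -73.98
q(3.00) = 1.07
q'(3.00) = -18.76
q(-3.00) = 98.51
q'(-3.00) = -88.60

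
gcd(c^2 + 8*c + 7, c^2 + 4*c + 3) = c + 1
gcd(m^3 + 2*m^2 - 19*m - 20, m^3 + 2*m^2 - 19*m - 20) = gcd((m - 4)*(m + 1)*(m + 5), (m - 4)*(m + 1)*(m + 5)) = m^3 + 2*m^2 - 19*m - 20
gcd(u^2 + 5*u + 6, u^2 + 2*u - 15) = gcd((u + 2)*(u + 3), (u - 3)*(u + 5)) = 1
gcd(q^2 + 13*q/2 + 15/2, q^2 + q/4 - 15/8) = q + 3/2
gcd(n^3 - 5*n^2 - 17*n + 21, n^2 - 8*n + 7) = n^2 - 8*n + 7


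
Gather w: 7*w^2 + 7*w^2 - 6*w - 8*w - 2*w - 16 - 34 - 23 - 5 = 14*w^2 - 16*w - 78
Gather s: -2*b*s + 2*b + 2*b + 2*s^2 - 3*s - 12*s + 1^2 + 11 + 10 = 4*b + 2*s^2 + s*(-2*b - 15) + 22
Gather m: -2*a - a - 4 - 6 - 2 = -3*a - 12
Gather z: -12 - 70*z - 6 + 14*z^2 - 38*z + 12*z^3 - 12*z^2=12*z^3 + 2*z^2 - 108*z - 18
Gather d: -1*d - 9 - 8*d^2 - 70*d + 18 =-8*d^2 - 71*d + 9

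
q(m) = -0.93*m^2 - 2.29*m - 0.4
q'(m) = -1.86*m - 2.29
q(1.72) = -7.09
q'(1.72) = -5.49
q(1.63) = -6.60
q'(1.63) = -5.32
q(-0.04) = -0.31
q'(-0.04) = -2.22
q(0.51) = -1.81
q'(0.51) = -3.24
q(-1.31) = 1.00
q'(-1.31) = 0.15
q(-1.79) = 0.72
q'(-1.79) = 1.04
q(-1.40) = 0.98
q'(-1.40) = 0.31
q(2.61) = -12.71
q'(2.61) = -7.14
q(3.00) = -15.64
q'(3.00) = -7.87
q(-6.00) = -20.14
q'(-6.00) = 8.87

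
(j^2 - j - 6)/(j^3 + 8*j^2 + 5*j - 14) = (j - 3)/(j^2 + 6*j - 7)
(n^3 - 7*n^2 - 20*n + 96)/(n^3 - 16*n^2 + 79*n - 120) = (n + 4)/(n - 5)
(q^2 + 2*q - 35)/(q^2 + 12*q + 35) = (q - 5)/(q + 5)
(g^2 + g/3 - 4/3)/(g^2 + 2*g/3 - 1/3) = (3*g^2 + g - 4)/(3*g^2 + 2*g - 1)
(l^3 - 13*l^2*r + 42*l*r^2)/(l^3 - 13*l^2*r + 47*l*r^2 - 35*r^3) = l*(l - 6*r)/(l^2 - 6*l*r + 5*r^2)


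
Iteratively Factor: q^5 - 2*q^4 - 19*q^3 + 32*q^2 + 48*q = (q - 3)*(q^4 + q^3 - 16*q^2 - 16*q) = (q - 3)*(q + 4)*(q^3 - 3*q^2 - 4*q) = (q - 3)*(q + 1)*(q + 4)*(q^2 - 4*q) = q*(q - 3)*(q + 1)*(q + 4)*(q - 4)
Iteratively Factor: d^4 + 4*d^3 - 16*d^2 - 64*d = (d + 4)*(d^3 - 16*d) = (d - 4)*(d + 4)*(d^2 + 4*d) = (d - 4)*(d + 4)^2*(d)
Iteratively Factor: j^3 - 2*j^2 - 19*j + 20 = (j - 5)*(j^2 + 3*j - 4) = (j - 5)*(j + 4)*(j - 1)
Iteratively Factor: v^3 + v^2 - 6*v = (v)*(v^2 + v - 6) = v*(v - 2)*(v + 3)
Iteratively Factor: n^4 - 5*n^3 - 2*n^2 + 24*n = (n)*(n^3 - 5*n^2 - 2*n + 24) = n*(n - 3)*(n^2 - 2*n - 8) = n*(n - 4)*(n - 3)*(n + 2)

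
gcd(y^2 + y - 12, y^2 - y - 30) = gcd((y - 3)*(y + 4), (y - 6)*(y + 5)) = 1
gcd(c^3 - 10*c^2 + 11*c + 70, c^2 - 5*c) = c - 5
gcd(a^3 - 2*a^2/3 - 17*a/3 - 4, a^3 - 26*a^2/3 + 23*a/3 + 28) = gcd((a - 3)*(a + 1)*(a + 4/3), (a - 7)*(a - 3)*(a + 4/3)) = a^2 - 5*a/3 - 4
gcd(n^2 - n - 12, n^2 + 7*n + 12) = n + 3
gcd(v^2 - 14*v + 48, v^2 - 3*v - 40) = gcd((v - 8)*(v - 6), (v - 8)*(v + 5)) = v - 8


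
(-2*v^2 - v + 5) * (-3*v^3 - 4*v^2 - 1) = 6*v^5 + 11*v^4 - 11*v^3 - 18*v^2 + v - 5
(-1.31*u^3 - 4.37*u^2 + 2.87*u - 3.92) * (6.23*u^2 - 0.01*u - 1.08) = -8.1613*u^5 - 27.212*u^4 + 19.3386*u^3 - 19.7307*u^2 - 3.0604*u + 4.2336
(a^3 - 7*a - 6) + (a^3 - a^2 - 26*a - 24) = 2*a^3 - a^2 - 33*a - 30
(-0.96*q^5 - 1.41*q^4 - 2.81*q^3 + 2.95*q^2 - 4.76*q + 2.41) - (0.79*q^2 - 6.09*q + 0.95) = -0.96*q^5 - 1.41*q^4 - 2.81*q^3 + 2.16*q^2 + 1.33*q + 1.46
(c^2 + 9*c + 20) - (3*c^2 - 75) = -2*c^2 + 9*c + 95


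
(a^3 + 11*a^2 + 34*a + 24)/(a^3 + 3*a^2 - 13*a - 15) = (a^2 + 10*a + 24)/(a^2 + 2*a - 15)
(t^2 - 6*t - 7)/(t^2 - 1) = (t - 7)/(t - 1)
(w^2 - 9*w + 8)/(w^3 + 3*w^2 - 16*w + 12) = (w - 8)/(w^2 + 4*w - 12)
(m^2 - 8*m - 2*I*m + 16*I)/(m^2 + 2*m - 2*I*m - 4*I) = (m - 8)/(m + 2)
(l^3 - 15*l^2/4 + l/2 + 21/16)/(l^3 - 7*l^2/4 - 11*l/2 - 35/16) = (4*l - 3)/(4*l + 5)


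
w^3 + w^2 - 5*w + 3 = (w - 1)^2*(w + 3)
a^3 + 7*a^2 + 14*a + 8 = (a + 1)*(a + 2)*(a + 4)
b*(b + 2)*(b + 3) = b^3 + 5*b^2 + 6*b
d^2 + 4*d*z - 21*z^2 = (d - 3*z)*(d + 7*z)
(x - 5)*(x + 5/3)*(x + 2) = x^3 - 4*x^2/3 - 15*x - 50/3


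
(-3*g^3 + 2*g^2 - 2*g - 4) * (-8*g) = 24*g^4 - 16*g^3 + 16*g^2 + 32*g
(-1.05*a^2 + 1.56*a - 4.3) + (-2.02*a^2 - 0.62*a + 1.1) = -3.07*a^2 + 0.94*a - 3.2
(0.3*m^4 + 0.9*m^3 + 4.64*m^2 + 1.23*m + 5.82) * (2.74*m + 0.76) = 0.822*m^5 + 2.694*m^4 + 13.3976*m^3 + 6.8966*m^2 + 16.8816*m + 4.4232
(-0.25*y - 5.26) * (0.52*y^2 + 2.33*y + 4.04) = -0.13*y^3 - 3.3177*y^2 - 13.2658*y - 21.2504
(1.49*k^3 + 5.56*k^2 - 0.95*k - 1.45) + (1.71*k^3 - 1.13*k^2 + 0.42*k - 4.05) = 3.2*k^3 + 4.43*k^2 - 0.53*k - 5.5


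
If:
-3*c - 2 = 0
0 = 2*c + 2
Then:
No Solution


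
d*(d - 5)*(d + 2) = d^3 - 3*d^2 - 10*d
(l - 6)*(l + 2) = l^2 - 4*l - 12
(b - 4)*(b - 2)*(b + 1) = b^3 - 5*b^2 + 2*b + 8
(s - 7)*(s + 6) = s^2 - s - 42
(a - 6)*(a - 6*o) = a^2 - 6*a*o - 6*a + 36*o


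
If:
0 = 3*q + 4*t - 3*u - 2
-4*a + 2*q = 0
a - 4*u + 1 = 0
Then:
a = 4*u - 1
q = 8*u - 2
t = 2 - 21*u/4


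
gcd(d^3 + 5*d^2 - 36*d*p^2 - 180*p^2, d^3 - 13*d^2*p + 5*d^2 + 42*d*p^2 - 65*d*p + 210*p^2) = -d^2 + 6*d*p - 5*d + 30*p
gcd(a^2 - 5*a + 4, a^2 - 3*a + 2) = a - 1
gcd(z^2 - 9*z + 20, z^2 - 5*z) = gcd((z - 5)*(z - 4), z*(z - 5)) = z - 5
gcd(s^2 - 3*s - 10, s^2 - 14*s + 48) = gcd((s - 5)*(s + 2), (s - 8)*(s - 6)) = 1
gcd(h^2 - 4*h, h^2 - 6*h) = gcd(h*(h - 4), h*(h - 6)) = h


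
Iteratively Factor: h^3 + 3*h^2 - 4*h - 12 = (h + 2)*(h^2 + h - 6) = (h - 2)*(h + 2)*(h + 3)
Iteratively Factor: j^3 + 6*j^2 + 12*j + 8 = (j + 2)*(j^2 + 4*j + 4) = (j + 2)^2*(j + 2)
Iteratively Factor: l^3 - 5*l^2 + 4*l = (l - 1)*(l^2 - 4*l) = l*(l - 1)*(l - 4)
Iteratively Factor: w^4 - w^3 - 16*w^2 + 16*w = (w - 4)*(w^3 + 3*w^2 - 4*w) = (w - 4)*(w - 1)*(w^2 + 4*w) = w*(w - 4)*(w - 1)*(w + 4)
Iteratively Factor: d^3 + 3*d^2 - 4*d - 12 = (d + 3)*(d^2 - 4) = (d + 2)*(d + 3)*(d - 2)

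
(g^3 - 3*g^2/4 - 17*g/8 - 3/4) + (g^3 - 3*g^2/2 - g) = 2*g^3 - 9*g^2/4 - 25*g/8 - 3/4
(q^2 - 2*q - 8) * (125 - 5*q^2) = -5*q^4 + 10*q^3 + 165*q^2 - 250*q - 1000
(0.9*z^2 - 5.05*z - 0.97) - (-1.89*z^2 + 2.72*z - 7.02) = 2.79*z^2 - 7.77*z + 6.05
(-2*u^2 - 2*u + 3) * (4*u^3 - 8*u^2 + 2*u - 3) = -8*u^5 + 8*u^4 + 24*u^3 - 22*u^2 + 12*u - 9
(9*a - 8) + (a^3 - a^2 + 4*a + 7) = a^3 - a^2 + 13*a - 1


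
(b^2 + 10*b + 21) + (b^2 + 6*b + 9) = 2*b^2 + 16*b + 30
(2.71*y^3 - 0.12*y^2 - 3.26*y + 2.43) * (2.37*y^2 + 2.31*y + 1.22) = 6.4227*y^5 + 5.9757*y^4 - 4.6972*y^3 - 1.9179*y^2 + 1.6361*y + 2.9646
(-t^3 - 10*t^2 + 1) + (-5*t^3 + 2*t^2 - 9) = -6*t^3 - 8*t^2 - 8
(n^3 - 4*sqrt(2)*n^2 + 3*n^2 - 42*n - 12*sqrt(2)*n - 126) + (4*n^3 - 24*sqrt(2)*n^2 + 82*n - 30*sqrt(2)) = 5*n^3 - 28*sqrt(2)*n^2 + 3*n^2 - 12*sqrt(2)*n + 40*n - 126 - 30*sqrt(2)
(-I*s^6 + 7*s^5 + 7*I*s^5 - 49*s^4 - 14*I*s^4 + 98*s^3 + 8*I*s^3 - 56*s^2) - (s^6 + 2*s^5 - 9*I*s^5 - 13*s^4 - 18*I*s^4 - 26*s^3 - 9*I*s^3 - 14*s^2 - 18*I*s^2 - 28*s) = -s^6 - I*s^6 + 5*s^5 + 16*I*s^5 - 36*s^4 + 4*I*s^4 + 124*s^3 + 17*I*s^3 - 42*s^2 + 18*I*s^2 + 28*s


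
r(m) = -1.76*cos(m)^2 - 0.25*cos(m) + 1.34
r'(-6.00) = 1.01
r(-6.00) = -0.52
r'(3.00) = -0.46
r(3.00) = -0.14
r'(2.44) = -1.57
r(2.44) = 0.50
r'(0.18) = 0.66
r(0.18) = -0.61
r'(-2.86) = 0.87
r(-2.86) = -0.04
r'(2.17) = -1.43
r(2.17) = 0.92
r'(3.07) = -0.23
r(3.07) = -0.16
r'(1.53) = 0.39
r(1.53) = 1.33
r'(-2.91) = 0.73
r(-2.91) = -0.08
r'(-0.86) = -1.93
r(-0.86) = 0.43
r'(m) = 3.52*sin(m)*cos(m) + 0.25*sin(m) = (3.52*cos(m) + 0.25)*sin(m)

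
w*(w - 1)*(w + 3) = w^3 + 2*w^2 - 3*w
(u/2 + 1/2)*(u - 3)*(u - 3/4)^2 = u^4/2 - 7*u^3/4 + 9*u^2/32 + 27*u/16 - 27/32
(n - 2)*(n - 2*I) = n^2 - 2*n - 2*I*n + 4*I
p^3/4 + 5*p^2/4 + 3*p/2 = p*(p/4 + 1/2)*(p + 3)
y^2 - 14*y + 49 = (y - 7)^2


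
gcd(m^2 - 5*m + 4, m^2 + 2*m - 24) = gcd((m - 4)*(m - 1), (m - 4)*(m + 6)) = m - 4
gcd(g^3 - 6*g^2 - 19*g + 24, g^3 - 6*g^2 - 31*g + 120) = g - 8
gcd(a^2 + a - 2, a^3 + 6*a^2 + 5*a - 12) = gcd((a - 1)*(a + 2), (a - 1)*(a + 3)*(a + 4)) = a - 1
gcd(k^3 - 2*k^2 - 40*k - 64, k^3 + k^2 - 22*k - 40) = k^2 + 6*k + 8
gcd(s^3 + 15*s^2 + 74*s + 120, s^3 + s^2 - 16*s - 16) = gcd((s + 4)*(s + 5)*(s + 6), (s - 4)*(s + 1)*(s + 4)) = s + 4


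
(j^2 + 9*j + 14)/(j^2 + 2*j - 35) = (j + 2)/(j - 5)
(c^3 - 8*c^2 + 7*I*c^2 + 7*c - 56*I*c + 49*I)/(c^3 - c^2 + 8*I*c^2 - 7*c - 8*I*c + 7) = (c - 7)/(c + I)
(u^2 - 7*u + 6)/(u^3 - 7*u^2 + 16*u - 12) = (u^2 - 7*u + 6)/(u^3 - 7*u^2 + 16*u - 12)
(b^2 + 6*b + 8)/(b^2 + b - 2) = (b + 4)/(b - 1)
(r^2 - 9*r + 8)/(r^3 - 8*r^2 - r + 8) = 1/(r + 1)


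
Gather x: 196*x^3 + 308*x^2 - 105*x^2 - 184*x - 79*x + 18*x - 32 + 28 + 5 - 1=196*x^3 + 203*x^2 - 245*x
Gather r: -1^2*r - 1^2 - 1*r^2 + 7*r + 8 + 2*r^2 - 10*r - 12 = r^2 - 4*r - 5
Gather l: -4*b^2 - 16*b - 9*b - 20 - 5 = -4*b^2 - 25*b - 25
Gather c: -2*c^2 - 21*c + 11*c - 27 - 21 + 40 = -2*c^2 - 10*c - 8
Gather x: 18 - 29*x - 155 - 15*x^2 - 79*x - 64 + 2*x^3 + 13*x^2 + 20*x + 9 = 2*x^3 - 2*x^2 - 88*x - 192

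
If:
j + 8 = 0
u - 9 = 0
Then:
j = -8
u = 9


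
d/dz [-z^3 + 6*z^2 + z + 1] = -3*z^2 + 12*z + 1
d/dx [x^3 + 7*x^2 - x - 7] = 3*x^2 + 14*x - 1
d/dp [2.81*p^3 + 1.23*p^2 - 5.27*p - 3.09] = 8.43*p^2 + 2.46*p - 5.27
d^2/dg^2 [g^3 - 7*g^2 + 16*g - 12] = 6*g - 14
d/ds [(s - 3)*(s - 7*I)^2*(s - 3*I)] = 4*s^3 + s^2*(-9 - 51*I) + s*(-182 + 102*I) + 273 + 147*I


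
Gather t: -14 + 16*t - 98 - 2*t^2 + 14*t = -2*t^2 + 30*t - 112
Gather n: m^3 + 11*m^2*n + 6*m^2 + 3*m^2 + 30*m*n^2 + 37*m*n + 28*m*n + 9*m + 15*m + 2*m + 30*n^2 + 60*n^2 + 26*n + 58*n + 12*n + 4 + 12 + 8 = m^3 + 9*m^2 + 26*m + n^2*(30*m + 90) + n*(11*m^2 + 65*m + 96) + 24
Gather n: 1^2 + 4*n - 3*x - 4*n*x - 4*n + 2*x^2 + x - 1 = -4*n*x + 2*x^2 - 2*x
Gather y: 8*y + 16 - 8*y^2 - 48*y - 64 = -8*y^2 - 40*y - 48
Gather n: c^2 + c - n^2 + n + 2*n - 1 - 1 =c^2 + c - n^2 + 3*n - 2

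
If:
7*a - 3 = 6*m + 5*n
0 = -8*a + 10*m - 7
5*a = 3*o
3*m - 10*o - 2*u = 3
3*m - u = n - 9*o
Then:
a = -1197/7228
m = 2051/3614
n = -10935/7228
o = -1995/7228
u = 2643/3614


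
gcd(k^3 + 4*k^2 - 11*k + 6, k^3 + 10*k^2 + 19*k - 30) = k^2 + 5*k - 6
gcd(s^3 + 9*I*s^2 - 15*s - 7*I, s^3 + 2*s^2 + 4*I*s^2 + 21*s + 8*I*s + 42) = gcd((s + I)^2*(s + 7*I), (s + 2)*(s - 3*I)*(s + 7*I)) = s + 7*I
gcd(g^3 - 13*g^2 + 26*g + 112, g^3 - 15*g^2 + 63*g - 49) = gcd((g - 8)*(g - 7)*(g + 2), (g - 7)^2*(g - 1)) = g - 7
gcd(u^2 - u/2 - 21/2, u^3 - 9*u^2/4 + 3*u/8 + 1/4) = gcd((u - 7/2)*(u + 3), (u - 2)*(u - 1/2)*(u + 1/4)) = 1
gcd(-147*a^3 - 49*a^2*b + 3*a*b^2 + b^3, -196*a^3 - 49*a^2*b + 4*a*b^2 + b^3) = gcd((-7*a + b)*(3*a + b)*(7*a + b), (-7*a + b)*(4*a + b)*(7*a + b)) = 49*a^2 - b^2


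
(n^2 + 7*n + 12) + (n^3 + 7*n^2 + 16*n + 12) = n^3 + 8*n^2 + 23*n + 24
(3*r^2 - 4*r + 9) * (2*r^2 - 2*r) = 6*r^4 - 14*r^3 + 26*r^2 - 18*r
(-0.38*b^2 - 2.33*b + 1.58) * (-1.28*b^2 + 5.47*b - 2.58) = 0.4864*b^4 + 0.9038*b^3 - 13.7871*b^2 + 14.654*b - 4.0764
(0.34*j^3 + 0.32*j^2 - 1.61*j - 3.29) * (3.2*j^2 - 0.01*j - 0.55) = 1.088*j^5 + 1.0206*j^4 - 5.3422*j^3 - 10.6879*j^2 + 0.9184*j + 1.8095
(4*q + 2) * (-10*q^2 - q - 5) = -40*q^3 - 24*q^2 - 22*q - 10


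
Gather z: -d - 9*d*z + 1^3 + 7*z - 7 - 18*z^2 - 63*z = -d - 18*z^2 + z*(-9*d - 56) - 6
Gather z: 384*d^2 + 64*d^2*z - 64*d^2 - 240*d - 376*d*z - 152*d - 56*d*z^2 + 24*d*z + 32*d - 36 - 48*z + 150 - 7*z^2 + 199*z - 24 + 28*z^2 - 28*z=320*d^2 - 360*d + z^2*(21 - 56*d) + z*(64*d^2 - 352*d + 123) + 90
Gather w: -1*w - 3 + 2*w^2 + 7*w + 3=2*w^2 + 6*w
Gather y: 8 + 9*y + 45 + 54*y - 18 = 63*y + 35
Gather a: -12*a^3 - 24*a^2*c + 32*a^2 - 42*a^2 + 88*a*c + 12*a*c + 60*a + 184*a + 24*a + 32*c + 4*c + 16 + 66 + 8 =-12*a^3 + a^2*(-24*c - 10) + a*(100*c + 268) + 36*c + 90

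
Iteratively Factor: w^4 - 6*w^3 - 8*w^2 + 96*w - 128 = (w - 4)*(w^3 - 2*w^2 - 16*w + 32) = (w - 4)^2*(w^2 + 2*w - 8) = (w - 4)^2*(w - 2)*(w + 4)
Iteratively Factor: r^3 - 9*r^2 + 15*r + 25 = (r - 5)*(r^2 - 4*r - 5) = (r - 5)*(r + 1)*(r - 5)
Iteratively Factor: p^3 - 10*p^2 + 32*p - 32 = (p - 4)*(p^2 - 6*p + 8) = (p - 4)*(p - 2)*(p - 4)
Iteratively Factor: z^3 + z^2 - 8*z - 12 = (z + 2)*(z^2 - z - 6) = (z - 3)*(z + 2)*(z + 2)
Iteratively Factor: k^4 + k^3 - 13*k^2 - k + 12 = (k - 1)*(k^3 + 2*k^2 - 11*k - 12) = (k - 1)*(k + 4)*(k^2 - 2*k - 3) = (k - 3)*(k - 1)*(k + 4)*(k + 1)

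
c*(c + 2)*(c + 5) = c^3 + 7*c^2 + 10*c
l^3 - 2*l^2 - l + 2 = (l - 2)*(l - 1)*(l + 1)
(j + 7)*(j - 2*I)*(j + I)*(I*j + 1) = I*j^4 + 2*j^3 + 7*I*j^3 + 14*j^2 + I*j^2 + 2*j + 7*I*j + 14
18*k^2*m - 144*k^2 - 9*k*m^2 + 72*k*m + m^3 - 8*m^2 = (-6*k + m)*(-3*k + m)*(m - 8)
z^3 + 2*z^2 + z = z*(z + 1)^2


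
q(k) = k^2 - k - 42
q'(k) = 2*k - 1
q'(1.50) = 2.00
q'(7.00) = 13.00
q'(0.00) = -1.00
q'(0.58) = 0.16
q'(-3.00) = -7.00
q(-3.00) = -30.00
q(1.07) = -41.93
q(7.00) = 0.00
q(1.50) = -41.25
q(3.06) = -35.70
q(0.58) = -42.24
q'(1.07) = 1.14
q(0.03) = -42.03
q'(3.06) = 5.12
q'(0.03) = -0.94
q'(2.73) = 4.46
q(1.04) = -41.96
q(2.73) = -37.28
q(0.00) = -42.00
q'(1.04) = 1.08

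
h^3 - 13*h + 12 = (h - 3)*(h - 1)*(h + 4)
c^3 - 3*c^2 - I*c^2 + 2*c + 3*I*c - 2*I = (c - 2)*(c - 1)*(c - I)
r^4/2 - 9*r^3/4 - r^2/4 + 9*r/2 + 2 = (r/2 + 1/2)*(r - 4)*(r - 2)*(r + 1/2)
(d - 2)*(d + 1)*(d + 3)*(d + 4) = d^4 + 6*d^3 + 3*d^2 - 26*d - 24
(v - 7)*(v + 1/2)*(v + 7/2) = v^3 - 3*v^2 - 105*v/4 - 49/4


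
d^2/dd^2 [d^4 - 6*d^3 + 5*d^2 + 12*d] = 12*d^2 - 36*d + 10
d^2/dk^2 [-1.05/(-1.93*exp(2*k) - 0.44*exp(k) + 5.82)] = (1.05*(3.86*exp(k) + 0.44)*(7.72*exp(k) + 0.88)*exp(k) - (8.106*exp(k) + 0.462)*(1.93*exp(2*k) + 0.44*exp(k) - 5.82))*exp(k)/(1.93*exp(2*k) + 0.44*exp(k) - 5.82)^3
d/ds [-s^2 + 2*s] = 2 - 2*s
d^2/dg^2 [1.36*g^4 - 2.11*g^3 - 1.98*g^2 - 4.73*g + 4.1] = 16.32*g^2 - 12.66*g - 3.96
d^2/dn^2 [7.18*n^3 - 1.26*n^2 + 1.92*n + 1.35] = 43.08*n - 2.52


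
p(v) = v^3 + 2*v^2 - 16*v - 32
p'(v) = 3*v^2 + 4*v - 16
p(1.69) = -48.50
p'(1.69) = -0.67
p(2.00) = -48.00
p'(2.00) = 4.00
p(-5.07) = -29.79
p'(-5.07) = 40.83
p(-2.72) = 6.19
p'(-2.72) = -4.68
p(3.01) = -34.77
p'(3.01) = 23.22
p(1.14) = -46.16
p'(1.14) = -7.54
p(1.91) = -48.30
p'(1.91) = 2.58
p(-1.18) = -11.98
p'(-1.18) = -16.54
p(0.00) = -32.00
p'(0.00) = -16.00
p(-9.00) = -455.00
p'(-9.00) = 191.00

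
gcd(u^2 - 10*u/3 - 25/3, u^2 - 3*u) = 1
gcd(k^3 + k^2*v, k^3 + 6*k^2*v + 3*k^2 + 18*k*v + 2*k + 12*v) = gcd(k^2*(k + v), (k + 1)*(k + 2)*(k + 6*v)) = 1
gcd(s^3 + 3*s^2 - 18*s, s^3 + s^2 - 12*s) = s^2 - 3*s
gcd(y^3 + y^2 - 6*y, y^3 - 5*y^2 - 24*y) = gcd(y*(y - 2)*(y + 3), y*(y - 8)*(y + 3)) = y^2 + 3*y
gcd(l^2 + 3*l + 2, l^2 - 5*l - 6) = l + 1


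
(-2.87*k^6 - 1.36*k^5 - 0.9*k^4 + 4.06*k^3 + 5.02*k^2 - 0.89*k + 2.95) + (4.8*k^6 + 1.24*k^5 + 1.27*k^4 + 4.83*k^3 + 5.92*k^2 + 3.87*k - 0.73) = 1.93*k^6 - 0.12*k^5 + 0.37*k^4 + 8.89*k^3 + 10.94*k^2 + 2.98*k + 2.22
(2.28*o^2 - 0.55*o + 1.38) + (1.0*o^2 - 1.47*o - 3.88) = 3.28*o^2 - 2.02*o - 2.5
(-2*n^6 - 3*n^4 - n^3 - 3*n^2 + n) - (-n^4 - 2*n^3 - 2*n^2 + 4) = -2*n^6 - 2*n^4 + n^3 - n^2 + n - 4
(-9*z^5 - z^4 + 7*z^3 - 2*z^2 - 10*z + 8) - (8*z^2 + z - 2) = -9*z^5 - z^4 + 7*z^3 - 10*z^2 - 11*z + 10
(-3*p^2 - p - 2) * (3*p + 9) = -9*p^3 - 30*p^2 - 15*p - 18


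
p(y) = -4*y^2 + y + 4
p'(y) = 1 - 8*y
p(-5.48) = -121.60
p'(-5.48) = 44.84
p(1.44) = -2.85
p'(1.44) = -10.52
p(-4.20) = -70.76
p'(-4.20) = 34.60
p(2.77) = -23.92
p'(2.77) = -21.16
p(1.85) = -7.84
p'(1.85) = -13.80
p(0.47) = 3.59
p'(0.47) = -2.76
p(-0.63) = 1.78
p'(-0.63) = 6.04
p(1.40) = -2.44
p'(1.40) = -10.20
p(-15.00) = -911.00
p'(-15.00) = 121.00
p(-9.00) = -329.00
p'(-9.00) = 73.00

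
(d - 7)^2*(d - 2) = d^3 - 16*d^2 + 77*d - 98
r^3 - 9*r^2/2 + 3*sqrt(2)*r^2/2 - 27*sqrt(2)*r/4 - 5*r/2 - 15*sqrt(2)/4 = (r - 5)*(r + 1/2)*(r + 3*sqrt(2)/2)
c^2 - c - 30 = (c - 6)*(c + 5)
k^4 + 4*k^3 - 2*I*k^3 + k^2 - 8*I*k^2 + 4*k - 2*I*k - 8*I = (k + 4)*(k - 2*I)*(k - I)*(k + I)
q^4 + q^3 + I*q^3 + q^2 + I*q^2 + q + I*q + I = (q + 1)*(q - I)*(q + I)^2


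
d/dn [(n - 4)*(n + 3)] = 2*n - 1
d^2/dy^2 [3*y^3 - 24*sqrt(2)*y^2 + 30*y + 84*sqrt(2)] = 18*y - 48*sqrt(2)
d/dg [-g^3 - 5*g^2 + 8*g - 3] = -3*g^2 - 10*g + 8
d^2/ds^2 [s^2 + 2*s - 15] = 2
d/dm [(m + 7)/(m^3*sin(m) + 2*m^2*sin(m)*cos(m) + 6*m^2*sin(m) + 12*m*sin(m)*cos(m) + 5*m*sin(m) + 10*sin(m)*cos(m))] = -(m^4*cos(m) + 2*m^3*sin(m) + 13*m^3*cos(m) + 2*m^3*cos(2*m) + 27*m^2*sin(m) + m^2*sin(2*m) + 47*m^2*cos(m) + 26*m^2*cos(2*m) + 84*m*sin(m) + 14*m*sin(2*m) + 35*m*cos(m) + 94*m*cos(2*m) + 35*sin(m) + 37*sin(2*m) + 70*cos(2*m))/((m + 1)^2*(m + 5)^2*(m + 2*cos(m))^2*sin(m)^2)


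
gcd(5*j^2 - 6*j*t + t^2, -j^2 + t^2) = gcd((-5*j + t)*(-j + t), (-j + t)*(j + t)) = -j + t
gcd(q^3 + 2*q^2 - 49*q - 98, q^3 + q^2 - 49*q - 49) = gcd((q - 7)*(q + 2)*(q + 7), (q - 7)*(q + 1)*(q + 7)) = q^2 - 49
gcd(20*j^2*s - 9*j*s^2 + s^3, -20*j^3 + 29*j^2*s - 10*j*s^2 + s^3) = 20*j^2 - 9*j*s + s^2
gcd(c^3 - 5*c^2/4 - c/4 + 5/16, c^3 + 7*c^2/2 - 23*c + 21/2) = c - 1/2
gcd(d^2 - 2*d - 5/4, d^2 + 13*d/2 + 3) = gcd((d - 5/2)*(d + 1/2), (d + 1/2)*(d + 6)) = d + 1/2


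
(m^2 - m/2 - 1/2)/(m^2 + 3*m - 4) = (m + 1/2)/(m + 4)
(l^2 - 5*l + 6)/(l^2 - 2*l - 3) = (l - 2)/(l + 1)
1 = 1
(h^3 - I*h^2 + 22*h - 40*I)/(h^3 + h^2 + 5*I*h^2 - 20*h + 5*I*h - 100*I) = (h^2 - 6*I*h - 8)/(h^2 + h - 20)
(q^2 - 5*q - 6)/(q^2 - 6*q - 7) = (q - 6)/(q - 7)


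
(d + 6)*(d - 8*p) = d^2 - 8*d*p + 6*d - 48*p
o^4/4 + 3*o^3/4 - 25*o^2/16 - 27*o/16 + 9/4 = (o/4 + 1)*(o - 3/2)*(o - 1)*(o + 3/2)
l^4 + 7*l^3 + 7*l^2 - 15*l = l*(l - 1)*(l + 3)*(l + 5)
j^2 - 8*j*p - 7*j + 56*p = (j - 7)*(j - 8*p)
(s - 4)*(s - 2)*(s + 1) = s^3 - 5*s^2 + 2*s + 8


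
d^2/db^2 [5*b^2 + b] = 10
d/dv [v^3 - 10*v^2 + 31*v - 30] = 3*v^2 - 20*v + 31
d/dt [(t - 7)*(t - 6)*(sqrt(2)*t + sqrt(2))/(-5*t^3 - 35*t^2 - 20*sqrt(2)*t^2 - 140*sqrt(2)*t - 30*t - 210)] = sqrt(2)*((t - 7)*(t - 6)*(t + 1)*(3*t^2 + 8*sqrt(2)*t + 14*t + 6 + 28*sqrt(2)) - ((t - 7)*(t - 6) + (t - 7)*(t + 1) + (t - 6)*(t + 1))*(t^3 + 4*sqrt(2)*t^2 + 7*t^2 + 6*t + 28*sqrt(2)*t + 42))/(5*(t^3 + 4*sqrt(2)*t^2 + 7*t^2 + 6*t + 28*sqrt(2)*t + 42)^2)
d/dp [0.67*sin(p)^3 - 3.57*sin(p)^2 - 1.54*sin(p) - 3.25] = (2.01*sin(p)^2 - 7.14*sin(p) - 1.54)*cos(p)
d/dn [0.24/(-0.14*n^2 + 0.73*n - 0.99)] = (0.0672*n - 0.1752)/(0.14*n^2 - 0.73*n + 0.99)^2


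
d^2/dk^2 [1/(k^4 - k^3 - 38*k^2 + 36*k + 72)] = 2*((-6*k^2 + 3*k + 38)*(k^4 - k^3 - 38*k^2 + 36*k + 72) + (4*k^3 - 3*k^2 - 76*k + 36)^2)/(k^4 - k^3 - 38*k^2 + 36*k + 72)^3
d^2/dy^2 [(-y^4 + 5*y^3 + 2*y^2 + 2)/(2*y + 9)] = 2*(-12*y^4 - 124*y^3 - 216*y^2 + 1215*y + 170)/(8*y^3 + 108*y^2 + 486*y + 729)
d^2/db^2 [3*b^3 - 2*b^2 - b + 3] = 18*b - 4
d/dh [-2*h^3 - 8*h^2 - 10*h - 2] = -6*h^2 - 16*h - 10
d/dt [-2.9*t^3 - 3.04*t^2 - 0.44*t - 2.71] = -8.7*t^2 - 6.08*t - 0.44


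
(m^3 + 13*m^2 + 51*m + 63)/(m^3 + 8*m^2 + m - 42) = (m + 3)/(m - 2)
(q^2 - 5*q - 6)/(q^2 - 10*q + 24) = (q + 1)/(q - 4)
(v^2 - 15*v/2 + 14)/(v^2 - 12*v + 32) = (v - 7/2)/(v - 8)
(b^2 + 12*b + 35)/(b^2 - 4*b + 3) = (b^2 + 12*b + 35)/(b^2 - 4*b + 3)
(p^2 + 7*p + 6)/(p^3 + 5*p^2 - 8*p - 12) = 1/(p - 2)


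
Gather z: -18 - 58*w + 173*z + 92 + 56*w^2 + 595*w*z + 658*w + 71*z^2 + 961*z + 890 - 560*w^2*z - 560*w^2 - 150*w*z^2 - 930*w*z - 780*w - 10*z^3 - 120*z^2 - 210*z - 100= -504*w^2 - 180*w - 10*z^3 + z^2*(-150*w - 49) + z*(-560*w^2 - 335*w + 924) + 864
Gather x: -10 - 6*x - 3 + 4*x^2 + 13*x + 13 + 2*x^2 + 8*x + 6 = 6*x^2 + 15*x + 6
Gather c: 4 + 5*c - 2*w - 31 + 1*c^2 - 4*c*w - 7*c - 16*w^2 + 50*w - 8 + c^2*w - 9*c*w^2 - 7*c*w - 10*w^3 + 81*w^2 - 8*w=c^2*(w + 1) + c*(-9*w^2 - 11*w - 2) - 10*w^3 + 65*w^2 + 40*w - 35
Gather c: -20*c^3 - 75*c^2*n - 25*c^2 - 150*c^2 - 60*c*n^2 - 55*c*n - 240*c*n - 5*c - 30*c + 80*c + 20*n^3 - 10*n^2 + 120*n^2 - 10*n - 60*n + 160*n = -20*c^3 + c^2*(-75*n - 175) + c*(-60*n^2 - 295*n + 45) + 20*n^3 + 110*n^2 + 90*n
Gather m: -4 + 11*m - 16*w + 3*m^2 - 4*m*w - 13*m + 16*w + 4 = 3*m^2 + m*(-4*w - 2)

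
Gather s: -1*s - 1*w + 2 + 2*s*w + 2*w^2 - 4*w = s*(2*w - 1) + 2*w^2 - 5*w + 2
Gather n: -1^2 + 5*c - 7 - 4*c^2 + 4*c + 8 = -4*c^2 + 9*c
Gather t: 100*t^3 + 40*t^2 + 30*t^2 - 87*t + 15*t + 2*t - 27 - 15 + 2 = 100*t^3 + 70*t^2 - 70*t - 40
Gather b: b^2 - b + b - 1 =b^2 - 1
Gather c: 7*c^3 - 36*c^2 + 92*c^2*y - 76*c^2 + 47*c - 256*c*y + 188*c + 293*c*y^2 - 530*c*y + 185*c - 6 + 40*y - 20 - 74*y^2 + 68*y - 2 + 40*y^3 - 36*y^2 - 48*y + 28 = 7*c^3 + c^2*(92*y - 112) + c*(293*y^2 - 786*y + 420) + 40*y^3 - 110*y^2 + 60*y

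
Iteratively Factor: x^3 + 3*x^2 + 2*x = (x + 2)*(x^2 + x) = x*(x + 2)*(x + 1)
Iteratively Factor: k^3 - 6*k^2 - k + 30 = (k - 5)*(k^2 - k - 6) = (k - 5)*(k + 2)*(k - 3)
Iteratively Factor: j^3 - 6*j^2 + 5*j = (j - 5)*(j^2 - j) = j*(j - 5)*(j - 1)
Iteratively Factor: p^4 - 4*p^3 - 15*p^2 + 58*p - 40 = (p + 4)*(p^3 - 8*p^2 + 17*p - 10) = (p - 1)*(p + 4)*(p^2 - 7*p + 10) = (p - 2)*(p - 1)*(p + 4)*(p - 5)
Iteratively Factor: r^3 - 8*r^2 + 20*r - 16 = (r - 4)*(r^2 - 4*r + 4) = (r - 4)*(r - 2)*(r - 2)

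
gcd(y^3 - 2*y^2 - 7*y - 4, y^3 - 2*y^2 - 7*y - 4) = y^3 - 2*y^2 - 7*y - 4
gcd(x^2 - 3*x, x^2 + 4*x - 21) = x - 3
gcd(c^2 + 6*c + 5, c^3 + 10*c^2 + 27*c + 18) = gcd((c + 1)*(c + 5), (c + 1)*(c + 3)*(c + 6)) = c + 1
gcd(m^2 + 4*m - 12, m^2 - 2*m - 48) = m + 6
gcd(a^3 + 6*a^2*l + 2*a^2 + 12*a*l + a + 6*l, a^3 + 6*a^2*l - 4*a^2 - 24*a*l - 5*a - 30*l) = a^2 + 6*a*l + a + 6*l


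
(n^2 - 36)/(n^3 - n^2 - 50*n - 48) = (n - 6)/(n^2 - 7*n - 8)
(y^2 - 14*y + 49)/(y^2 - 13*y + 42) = (y - 7)/(y - 6)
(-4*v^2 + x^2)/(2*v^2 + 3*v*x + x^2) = (-2*v + x)/(v + x)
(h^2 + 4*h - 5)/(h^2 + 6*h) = (h^2 + 4*h - 5)/(h*(h + 6))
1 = 1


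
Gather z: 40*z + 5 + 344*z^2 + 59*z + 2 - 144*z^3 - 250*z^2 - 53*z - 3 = -144*z^3 + 94*z^2 + 46*z + 4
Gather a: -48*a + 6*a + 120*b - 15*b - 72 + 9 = -42*a + 105*b - 63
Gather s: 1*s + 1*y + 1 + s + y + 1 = 2*s + 2*y + 2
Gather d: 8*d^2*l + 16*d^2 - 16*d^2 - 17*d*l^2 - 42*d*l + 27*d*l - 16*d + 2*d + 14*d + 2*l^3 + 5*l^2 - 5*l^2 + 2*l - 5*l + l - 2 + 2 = 8*d^2*l + d*(-17*l^2 - 15*l) + 2*l^3 - 2*l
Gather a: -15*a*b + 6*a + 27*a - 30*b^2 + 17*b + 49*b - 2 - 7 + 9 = a*(33 - 15*b) - 30*b^2 + 66*b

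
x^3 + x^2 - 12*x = x*(x - 3)*(x + 4)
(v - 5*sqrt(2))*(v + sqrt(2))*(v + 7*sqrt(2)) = v^3 + 3*sqrt(2)*v^2 - 66*v - 70*sqrt(2)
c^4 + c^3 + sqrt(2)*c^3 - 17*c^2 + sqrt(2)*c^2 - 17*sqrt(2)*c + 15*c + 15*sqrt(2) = (c - 3)*(c - 1)*(c + 5)*(c + sqrt(2))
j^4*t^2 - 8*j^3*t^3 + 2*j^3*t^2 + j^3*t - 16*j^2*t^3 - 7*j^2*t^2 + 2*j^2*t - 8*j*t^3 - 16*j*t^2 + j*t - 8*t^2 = (j + 1)*(j - 8*t)*(j*t + 1)*(j*t + t)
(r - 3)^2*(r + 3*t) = r^3 + 3*r^2*t - 6*r^2 - 18*r*t + 9*r + 27*t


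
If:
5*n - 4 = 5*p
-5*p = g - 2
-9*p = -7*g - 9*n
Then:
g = -36/35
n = 246/175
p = 106/175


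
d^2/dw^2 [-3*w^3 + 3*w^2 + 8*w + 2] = 6 - 18*w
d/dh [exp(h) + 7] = exp(h)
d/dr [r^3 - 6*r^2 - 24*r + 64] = 3*r^2 - 12*r - 24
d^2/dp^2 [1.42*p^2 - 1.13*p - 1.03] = 2.84000000000000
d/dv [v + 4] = 1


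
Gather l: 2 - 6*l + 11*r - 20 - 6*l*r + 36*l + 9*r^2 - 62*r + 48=l*(30 - 6*r) + 9*r^2 - 51*r + 30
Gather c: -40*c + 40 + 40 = 80 - 40*c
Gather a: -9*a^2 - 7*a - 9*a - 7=-9*a^2 - 16*a - 7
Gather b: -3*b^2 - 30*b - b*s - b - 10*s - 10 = -3*b^2 + b*(-s - 31) - 10*s - 10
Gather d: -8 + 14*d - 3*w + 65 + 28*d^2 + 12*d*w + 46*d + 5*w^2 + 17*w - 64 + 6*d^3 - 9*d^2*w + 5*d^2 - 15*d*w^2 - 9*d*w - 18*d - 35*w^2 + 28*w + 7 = 6*d^3 + d^2*(33 - 9*w) + d*(-15*w^2 + 3*w + 42) - 30*w^2 + 42*w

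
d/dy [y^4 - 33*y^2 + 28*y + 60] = 4*y^3 - 66*y + 28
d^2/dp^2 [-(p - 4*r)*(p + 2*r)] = -2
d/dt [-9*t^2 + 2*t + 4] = 2 - 18*t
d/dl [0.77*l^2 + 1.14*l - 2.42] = 1.54*l + 1.14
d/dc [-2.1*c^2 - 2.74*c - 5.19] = -4.2*c - 2.74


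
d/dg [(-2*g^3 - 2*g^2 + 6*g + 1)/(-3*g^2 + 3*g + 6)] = (2*g^4 - 4*g^3 - 8*g^2 - 6*g + 11)/(3*(g^4 - 2*g^3 - 3*g^2 + 4*g + 4))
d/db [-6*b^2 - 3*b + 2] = -12*b - 3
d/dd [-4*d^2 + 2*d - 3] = 2 - 8*d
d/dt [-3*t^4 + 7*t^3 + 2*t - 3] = -12*t^3 + 21*t^2 + 2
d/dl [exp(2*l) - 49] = 2*exp(2*l)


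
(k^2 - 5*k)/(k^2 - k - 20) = k/(k + 4)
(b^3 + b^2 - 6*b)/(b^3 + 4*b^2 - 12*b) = (b + 3)/(b + 6)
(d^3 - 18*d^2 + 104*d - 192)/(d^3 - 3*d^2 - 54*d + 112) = (d^2 - 10*d + 24)/(d^2 + 5*d - 14)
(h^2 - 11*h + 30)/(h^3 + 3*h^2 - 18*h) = (h^2 - 11*h + 30)/(h*(h^2 + 3*h - 18))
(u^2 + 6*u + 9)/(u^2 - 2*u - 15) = (u + 3)/(u - 5)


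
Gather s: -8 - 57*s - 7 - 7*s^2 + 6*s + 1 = -7*s^2 - 51*s - 14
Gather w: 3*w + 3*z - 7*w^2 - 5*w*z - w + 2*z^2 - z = -7*w^2 + w*(2 - 5*z) + 2*z^2 + 2*z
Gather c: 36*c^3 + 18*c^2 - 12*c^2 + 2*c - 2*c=36*c^3 + 6*c^2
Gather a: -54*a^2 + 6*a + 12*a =-54*a^2 + 18*a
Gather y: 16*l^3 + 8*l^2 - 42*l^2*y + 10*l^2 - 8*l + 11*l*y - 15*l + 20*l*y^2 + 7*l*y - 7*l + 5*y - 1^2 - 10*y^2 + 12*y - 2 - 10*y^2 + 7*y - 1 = 16*l^3 + 18*l^2 - 30*l + y^2*(20*l - 20) + y*(-42*l^2 + 18*l + 24) - 4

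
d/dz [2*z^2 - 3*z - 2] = 4*z - 3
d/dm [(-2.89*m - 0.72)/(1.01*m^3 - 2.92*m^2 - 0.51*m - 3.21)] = (5.8378*m^3 - 6.2572*m^2 - 4.2048*m + 8.9097)/(1.0201*m^6 - 5.8984*m^5 + 7.4962*m^4 - 3.5058*m^3 + 19.0065*m^2 + 3.2742*m + 10.3041)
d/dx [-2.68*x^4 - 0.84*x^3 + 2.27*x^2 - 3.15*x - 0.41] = -10.72*x^3 - 2.52*x^2 + 4.54*x - 3.15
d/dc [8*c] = 8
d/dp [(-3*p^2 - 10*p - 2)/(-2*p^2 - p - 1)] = (-17*p^2 - 2*p + 8)/(4*p^4 + 4*p^3 + 5*p^2 + 2*p + 1)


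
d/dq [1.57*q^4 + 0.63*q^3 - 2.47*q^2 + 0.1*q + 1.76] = 6.28*q^3 + 1.89*q^2 - 4.94*q + 0.1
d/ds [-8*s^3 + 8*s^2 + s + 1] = -24*s^2 + 16*s + 1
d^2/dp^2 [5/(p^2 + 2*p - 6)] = 10*(-p^2 - 2*p + 4*(p + 1)^2 + 6)/(p^2 + 2*p - 6)^3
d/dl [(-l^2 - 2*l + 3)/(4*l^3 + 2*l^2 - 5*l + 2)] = (4*l^4 + 16*l^3 - 27*l^2 - 16*l + 11)/(16*l^6 + 16*l^5 - 36*l^4 - 4*l^3 + 33*l^2 - 20*l + 4)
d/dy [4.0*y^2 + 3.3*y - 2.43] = 8.0*y + 3.3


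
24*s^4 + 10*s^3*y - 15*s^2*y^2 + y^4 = (-3*s + y)*(-2*s + y)*(s + y)*(4*s + y)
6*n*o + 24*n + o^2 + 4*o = (6*n + o)*(o + 4)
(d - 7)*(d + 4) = d^2 - 3*d - 28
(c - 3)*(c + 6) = c^2 + 3*c - 18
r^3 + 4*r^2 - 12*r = r*(r - 2)*(r + 6)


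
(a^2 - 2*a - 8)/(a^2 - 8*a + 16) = (a + 2)/(a - 4)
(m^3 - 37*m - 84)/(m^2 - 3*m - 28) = m + 3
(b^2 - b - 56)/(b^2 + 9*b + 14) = (b - 8)/(b + 2)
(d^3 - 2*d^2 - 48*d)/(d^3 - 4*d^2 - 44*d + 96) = d/(d - 2)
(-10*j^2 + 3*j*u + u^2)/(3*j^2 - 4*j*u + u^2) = (-10*j^2 + 3*j*u + u^2)/(3*j^2 - 4*j*u + u^2)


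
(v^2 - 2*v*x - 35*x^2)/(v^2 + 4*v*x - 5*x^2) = (-v + 7*x)/(-v + x)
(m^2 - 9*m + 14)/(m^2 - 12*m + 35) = (m - 2)/(m - 5)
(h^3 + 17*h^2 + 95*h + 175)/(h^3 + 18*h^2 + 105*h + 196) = (h^2 + 10*h + 25)/(h^2 + 11*h + 28)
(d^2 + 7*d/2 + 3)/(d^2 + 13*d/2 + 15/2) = (d + 2)/(d + 5)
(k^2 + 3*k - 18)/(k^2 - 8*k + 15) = (k + 6)/(k - 5)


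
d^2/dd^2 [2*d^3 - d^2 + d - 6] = 12*d - 2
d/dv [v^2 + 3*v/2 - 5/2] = 2*v + 3/2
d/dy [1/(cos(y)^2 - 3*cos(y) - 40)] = (2*cos(y) - 3)*sin(y)/(sin(y)^2 + 3*cos(y) + 39)^2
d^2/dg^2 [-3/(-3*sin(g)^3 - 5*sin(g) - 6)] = 3*(-81*sin(g)^6 + 78*sin(g)^4 + 162*sin(g)^3 + 65*sin(g)^2 - 78*sin(g) + 50)/(3*sin(g)^3 + 5*sin(g) + 6)^3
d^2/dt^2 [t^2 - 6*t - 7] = 2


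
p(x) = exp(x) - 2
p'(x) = exp(x)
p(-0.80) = -1.55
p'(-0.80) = 0.45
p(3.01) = 18.29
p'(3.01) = 20.29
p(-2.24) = -1.89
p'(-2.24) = 0.11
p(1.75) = 3.75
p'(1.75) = 5.75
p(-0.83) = -1.56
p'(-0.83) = 0.44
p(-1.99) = -1.86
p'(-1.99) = 0.14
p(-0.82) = -1.56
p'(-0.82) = 0.44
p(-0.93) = -1.61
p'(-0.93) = 0.39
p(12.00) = 162752.79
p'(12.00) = 162754.79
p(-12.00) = -2.00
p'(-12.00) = 0.00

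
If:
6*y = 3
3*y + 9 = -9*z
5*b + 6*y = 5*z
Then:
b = -53/30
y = 1/2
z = -7/6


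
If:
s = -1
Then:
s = -1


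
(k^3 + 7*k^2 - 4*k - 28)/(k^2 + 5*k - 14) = k + 2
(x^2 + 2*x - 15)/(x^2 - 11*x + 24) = (x + 5)/(x - 8)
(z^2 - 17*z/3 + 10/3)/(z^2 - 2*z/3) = (z - 5)/z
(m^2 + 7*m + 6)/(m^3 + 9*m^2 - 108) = (m + 1)/(m^2 + 3*m - 18)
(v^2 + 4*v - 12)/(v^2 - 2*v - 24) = (-v^2 - 4*v + 12)/(-v^2 + 2*v + 24)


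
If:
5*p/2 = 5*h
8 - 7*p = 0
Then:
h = 4/7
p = 8/7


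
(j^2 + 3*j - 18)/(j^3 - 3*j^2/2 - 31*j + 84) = 2*(j - 3)/(2*j^2 - 15*j + 28)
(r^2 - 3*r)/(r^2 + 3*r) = (r - 3)/(r + 3)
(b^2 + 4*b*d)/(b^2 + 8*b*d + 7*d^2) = b*(b + 4*d)/(b^2 + 8*b*d + 7*d^2)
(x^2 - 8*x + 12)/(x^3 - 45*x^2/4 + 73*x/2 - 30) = 4*(x - 2)/(4*x^2 - 21*x + 20)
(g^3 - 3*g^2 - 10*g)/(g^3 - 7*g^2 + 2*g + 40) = g/(g - 4)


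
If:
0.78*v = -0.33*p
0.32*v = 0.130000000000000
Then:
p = -0.96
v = 0.41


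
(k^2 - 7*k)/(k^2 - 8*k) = (k - 7)/(k - 8)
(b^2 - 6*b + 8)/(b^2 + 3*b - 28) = (b - 2)/(b + 7)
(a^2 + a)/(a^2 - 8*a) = (a + 1)/(a - 8)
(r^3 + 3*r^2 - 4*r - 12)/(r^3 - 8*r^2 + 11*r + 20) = (r^3 + 3*r^2 - 4*r - 12)/(r^3 - 8*r^2 + 11*r + 20)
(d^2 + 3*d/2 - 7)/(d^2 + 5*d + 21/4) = 2*(d - 2)/(2*d + 3)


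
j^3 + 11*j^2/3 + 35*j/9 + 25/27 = (j + 1/3)*(j + 5/3)^2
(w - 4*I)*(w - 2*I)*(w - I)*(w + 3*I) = w^4 - 4*I*w^3 + 7*w^2 - 34*I*w - 24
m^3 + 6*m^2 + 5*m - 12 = (m - 1)*(m + 3)*(m + 4)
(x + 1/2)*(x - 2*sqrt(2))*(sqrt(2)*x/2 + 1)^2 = x^4/2 + x^3/4 - 3*x^2 - 2*sqrt(2)*x - 3*x/2 - sqrt(2)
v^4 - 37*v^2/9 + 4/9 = (v - 2)*(v - 1/3)*(v + 1/3)*(v + 2)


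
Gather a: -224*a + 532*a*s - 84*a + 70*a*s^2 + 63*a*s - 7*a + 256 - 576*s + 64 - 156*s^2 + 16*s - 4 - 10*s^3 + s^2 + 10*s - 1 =a*(70*s^2 + 595*s - 315) - 10*s^3 - 155*s^2 - 550*s + 315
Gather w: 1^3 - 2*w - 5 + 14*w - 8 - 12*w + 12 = 0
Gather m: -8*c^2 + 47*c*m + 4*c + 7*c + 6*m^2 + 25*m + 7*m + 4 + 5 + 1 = -8*c^2 + 11*c + 6*m^2 + m*(47*c + 32) + 10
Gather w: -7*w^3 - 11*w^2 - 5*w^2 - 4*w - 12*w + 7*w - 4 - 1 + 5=-7*w^3 - 16*w^2 - 9*w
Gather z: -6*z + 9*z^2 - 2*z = 9*z^2 - 8*z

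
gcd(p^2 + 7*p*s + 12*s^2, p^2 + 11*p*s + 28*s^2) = p + 4*s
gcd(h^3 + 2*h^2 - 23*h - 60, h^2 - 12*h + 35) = h - 5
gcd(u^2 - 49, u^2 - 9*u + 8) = 1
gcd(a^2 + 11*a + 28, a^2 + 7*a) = a + 7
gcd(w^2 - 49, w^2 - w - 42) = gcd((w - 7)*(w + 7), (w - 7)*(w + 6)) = w - 7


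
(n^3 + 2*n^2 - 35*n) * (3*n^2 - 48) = 3*n^5 + 6*n^4 - 153*n^3 - 96*n^2 + 1680*n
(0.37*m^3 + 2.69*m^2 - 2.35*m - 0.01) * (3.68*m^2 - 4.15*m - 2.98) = 1.3616*m^5 + 8.3637*m^4 - 20.9141*m^3 + 1.6995*m^2 + 7.0445*m + 0.0298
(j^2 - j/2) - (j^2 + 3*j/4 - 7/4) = 7/4 - 5*j/4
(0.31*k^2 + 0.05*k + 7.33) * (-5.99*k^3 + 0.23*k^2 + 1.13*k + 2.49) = -1.8569*k^5 - 0.2282*k^4 - 43.5449*k^3 + 2.5143*k^2 + 8.4074*k + 18.2517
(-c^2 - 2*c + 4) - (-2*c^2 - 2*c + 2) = c^2 + 2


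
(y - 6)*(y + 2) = y^2 - 4*y - 12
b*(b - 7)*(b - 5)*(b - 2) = b^4 - 14*b^3 + 59*b^2 - 70*b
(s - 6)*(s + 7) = s^2 + s - 42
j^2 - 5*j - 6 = (j - 6)*(j + 1)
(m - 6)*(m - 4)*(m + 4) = m^3 - 6*m^2 - 16*m + 96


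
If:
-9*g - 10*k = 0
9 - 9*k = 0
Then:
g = -10/9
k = 1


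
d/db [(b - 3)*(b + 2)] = 2*b - 1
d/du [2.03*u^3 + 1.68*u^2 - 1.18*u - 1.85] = 6.09*u^2 + 3.36*u - 1.18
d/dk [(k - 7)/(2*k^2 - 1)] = (2*k^2 - 4*k*(k - 7) - 1)/(2*k^2 - 1)^2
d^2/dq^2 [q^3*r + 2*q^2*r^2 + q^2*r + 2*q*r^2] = 2*r*(3*q + 2*r + 1)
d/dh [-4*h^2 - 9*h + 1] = -8*h - 9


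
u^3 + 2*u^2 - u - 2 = (u - 1)*(u + 1)*(u + 2)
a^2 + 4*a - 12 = (a - 2)*(a + 6)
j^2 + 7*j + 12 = (j + 3)*(j + 4)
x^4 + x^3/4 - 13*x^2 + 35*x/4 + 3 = (x - 3)*(x - 1)*(x + 1/4)*(x + 4)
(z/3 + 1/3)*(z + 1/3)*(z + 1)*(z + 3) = z^4/3 + 16*z^3/9 + 26*z^2/9 + 16*z/9 + 1/3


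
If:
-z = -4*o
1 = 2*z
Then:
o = 1/8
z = 1/2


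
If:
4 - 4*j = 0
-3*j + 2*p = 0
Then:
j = 1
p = 3/2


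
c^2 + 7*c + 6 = (c + 1)*(c + 6)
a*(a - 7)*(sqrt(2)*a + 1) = sqrt(2)*a^3 - 7*sqrt(2)*a^2 + a^2 - 7*a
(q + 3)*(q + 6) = q^2 + 9*q + 18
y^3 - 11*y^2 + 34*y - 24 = (y - 6)*(y - 4)*(y - 1)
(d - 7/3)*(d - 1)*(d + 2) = d^3 - 4*d^2/3 - 13*d/3 + 14/3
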